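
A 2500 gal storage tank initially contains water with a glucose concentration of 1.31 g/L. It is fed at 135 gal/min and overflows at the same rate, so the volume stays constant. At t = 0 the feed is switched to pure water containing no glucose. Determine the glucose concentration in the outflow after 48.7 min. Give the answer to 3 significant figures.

Transient balance on the dissolved component: V dC/dt = Q(C_in − C).
Time constant τ = V/Q = 2500/135 = 18.519 min.
C approaches C_in exponentially: C(t) = C_in + (C₀ − C_in) e^(−t/τ).
C(48.7) = 0 + (1.31 − 0)·e^(−48.7/18.519) = 0 + (1.3100)·0.072093 = 0.094442 g/L.

0.0944 g/L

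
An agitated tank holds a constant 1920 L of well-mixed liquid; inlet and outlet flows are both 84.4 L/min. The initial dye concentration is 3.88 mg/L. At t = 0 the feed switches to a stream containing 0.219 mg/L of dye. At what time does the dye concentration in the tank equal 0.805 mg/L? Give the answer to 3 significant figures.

41.7 min

Species balance: V dC/dt = Q(C_in − C) ⇒ τ = V/Q = 22.749 min.
C(t) = C_in + (C₀ − C_in) e^(−t/τ). Set C = 0.805 and solve for t:
e^(−t/τ) = (C − C_in)/(C₀ − C_in) = (0.805 − 0.219)/(3.88 − 0.219) = 0.16007
t = −τ ln(…) = 22.749 × 1.8322 = 41.680 min.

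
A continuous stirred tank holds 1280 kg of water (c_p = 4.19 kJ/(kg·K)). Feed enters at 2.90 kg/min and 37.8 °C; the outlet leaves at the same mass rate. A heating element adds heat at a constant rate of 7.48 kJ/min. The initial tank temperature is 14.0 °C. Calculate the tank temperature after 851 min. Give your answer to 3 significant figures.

34.9 °C

First-law balance (no shaft work): M c_p dT/dt = ṁ c_p (T_in − T) + 7.48.
Rearrange: dT/dt = (T_ss − T)/τ with τ = M/ṁ = 441.38 min and T_ss = T_in + Q̇/(ṁ c_p) = 38.416 °C.
Integrating: T(t) = T_ss + (T₀ − T_ss) e^(−t/τ).
T(851) = 38.416 + (-24.416)·e^(−851/441.38) = 38.416 + (-24.416)·0.14543 = 34.865 °C.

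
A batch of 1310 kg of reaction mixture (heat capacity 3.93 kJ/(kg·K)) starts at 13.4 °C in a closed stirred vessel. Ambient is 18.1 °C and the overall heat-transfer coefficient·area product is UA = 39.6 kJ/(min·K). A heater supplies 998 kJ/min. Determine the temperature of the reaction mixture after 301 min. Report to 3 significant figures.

40.3 °C

First-law balance (no shaft work): M c_p dT/dt = −UA(T − T_amb) + Q̇.
dT/dt = (T_ss − T)/τ with T_ss = T_amb + Q̇/UA = 18.1 + 998/39.6 = 43.302 °C, τ = M c_p/UA = 1310·3.93/39.6 = 130.01 min.
Solution: T(t) = T_ss + (T₀ − T_ss) e^(−t/τ).
T(301) = 43.302 + (-29.902)·0.098742 = 40.349 °C.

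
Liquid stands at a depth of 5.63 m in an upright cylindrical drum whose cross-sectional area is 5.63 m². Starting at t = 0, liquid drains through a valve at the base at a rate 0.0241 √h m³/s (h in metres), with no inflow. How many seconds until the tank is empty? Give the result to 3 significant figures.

Accumulation of liquid (constant cross-section A): A dh/dt = −0.0241 √h.
This is separable: 2 d(√h)/dt = −0.0241/A, so √h = √h₀ − (0.0241/(2A)) t.
Set h = 0: 2√h₀ = (0.0241/A) t_empty ⇒ t_empty = 2A√h₀/0.0241.
t_empty = 2·5.63·√5.63/0.0241 = 11.260·2.3728/0.0241 = 1108.6 s.

1110 s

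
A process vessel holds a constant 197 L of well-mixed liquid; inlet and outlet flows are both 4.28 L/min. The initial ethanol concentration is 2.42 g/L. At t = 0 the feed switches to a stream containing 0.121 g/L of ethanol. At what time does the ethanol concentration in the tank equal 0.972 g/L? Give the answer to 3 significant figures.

Species balance on the tank: V dC/dt = Q(C_in − C), so τ = V/Q = 46.028 min.
C(t) = C_in + (C₀ − C_in) e^(−t/τ). Set C = 0.972 and solve for t:
e^(−t/τ) = (C − C_in)/(C₀ − C_in) = (0.972 − 0.121)/(2.42 − 0.121) = 0.37016
t = −τ ln(…) = 46.028 × 0.99382 = 45.743 min.

45.7 min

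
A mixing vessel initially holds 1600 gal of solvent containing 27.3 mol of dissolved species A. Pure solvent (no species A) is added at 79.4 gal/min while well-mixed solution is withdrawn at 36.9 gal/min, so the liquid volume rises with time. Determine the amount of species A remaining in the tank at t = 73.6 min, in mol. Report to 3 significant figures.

10.7 mol

Let m(t) be the amount of species A. Volume: V(t) = V₀ + (Q_in − Q_out) t = 1600 + 42.500 t; V(73.6) = 4728.0 gal.
Species balance (pure solvent in): dm/dt = −Q_out · m/V(t).
dm/m = −Q_out dt/(V₀ + 42.500 t); integrating gives ln(m/m₀) = −(Q_out/(Q_in−Q_out)) ln(V/V₀).
m = m₀ (V₀/V)^(Q_out/(Q_in−Q_out)) = 27.3 × (1600/4728.0)^(0.86824) = 10.656 mol.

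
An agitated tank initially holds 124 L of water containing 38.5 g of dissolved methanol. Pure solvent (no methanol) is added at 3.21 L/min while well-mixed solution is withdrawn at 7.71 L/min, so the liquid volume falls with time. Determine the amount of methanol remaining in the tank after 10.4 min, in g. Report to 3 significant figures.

Total volume: dV/dt = Q_in − Q_out = -4.5000 L/min, so V(t) = 124 − 4.5000 t and V(10.4) = 77.200 L.
Solute balance: dm/dt = 0 − Q_out C = −Q_out m/V(t).
Separate: dm/m = −Q_out dt/V(t) ⇒ ln(m/m₀) = −(Q_out/(Q_in−Q_out)) ln(V/V₀).
m = m₀ (V₀/V)^(Q_out/(Q_in−Q_out)) = 38.5 × (124/77.200)^(-1.7133) = 17.094 g.

17.1 g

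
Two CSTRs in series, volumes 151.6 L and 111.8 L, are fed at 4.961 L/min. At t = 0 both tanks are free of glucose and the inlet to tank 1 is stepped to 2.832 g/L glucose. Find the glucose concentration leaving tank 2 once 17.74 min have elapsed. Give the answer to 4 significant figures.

0.4160 g/L

Time constants: τᵢ = Vᵢ/Q for each well-mixed tank.
τ₁ = 151.6/4.961 = 30.5584 min; τ₂ = 111.8/4.961 = 22.5358 min.
Solving the cascade with C₁(0)=C₂(0)=0 gives C₂(t) = C_in[1 − (τ₁ e^(−t/τ₁) − τ₂ e^(−t/τ₂))/(τ₁ − τ₂)].
At t = 17.74: e^(−t/τ₁) = 0.559602, e^(−t/τ₂) = 0.455121.
C₂ = 2.832·[1 − (30.5584·0.559602 − 22.5358·0.455121)/(8.02258)] = 2.832·0.146903 = 0.416031 g/L.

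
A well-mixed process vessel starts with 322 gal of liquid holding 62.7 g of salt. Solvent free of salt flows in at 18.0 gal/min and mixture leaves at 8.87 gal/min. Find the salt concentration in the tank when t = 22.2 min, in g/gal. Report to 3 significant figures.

Let m(t) be the amount of salt. Volume: V(t) = V₀ + (Q_in − Q_out) t = 322 + 9.1300 t; V(22.2) = 524.69 gal.
Species balance (pure solvent in): dm/dt = −Q_out · m/V(t).
Separate: dm/m = −Q_out dt/V(t) ⇒ ln(m/m₀) = −(Q_out/(Q_in−Q_out)) ln(V/V₀).
m = m₀ (V₀/V)^(Q_out/(Q_in−Q_out)) = 62.7 × (322/524.69)^(0.97152) = 39.018 g.
C = m/V = 39.018/524.69 = 0.074364 g/gal.

0.0744 g/gal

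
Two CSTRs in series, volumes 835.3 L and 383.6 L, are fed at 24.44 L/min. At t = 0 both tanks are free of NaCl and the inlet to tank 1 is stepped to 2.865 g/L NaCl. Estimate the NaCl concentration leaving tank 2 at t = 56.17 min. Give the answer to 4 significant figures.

Time constants: τᵢ = Vᵢ/Q for each well-mixed tank.
τ₁ = 835.3/24.44 = 34.1776 min; τ₂ = 383.6/24.44 = 15.6956 min.
Solving the cascade with C₁(0)=C₂(0)=0 gives C₂(t) = C_in[1 − (τ₁ e^(−t/τ₁) − τ₂ e^(−t/τ₂))/(τ₁ − τ₂)].
At t = 56.17: e^(−t/τ₁) = 0.193307, e^(−t/τ₂) = 0.0279116.
C₂ = 2.865·[1 − (34.1776·0.193307 − 15.6956·0.0279116)/(18.4820)] = 2.865·0.666233 = 1.90876 g/L.

1.909 g/L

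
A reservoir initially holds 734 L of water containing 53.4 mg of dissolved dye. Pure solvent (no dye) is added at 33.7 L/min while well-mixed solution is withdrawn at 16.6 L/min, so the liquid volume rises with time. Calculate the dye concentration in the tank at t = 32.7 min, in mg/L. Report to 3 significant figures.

Let m(t) be the amount of dye. Volume: V(t) = V₀ + (Q_in − Q_out) t = 734 + 17.100 t; V(32.7) = 1293.2 L.
Species balance (pure solvent in): dm/dt = −Q_out · m/V(t).
dm/m = −Q_out dt/(V₀ + 17.100 t); integrating gives ln(m/m₀) = −(Q_out/(Q_in−Q_out)) ln(V/V₀).
m = m₀ (V₀/V)^(Q_out/(Q_in−Q_out)) = 53.4 × (734/1293.2)^(0.97076) = 30.816 mg.
C = m/V = 30.816/1293.2 = 0.023830 mg/L.

0.0238 mg/L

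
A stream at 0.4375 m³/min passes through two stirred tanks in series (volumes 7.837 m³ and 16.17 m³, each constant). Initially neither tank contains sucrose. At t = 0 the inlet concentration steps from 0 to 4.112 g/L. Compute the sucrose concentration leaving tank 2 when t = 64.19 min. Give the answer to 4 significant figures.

Time constants: τᵢ = Vᵢ/Q for each well-mixed tank.
τ₁ = 7.837/0.4375 = 17.9131 min; τ₂ = 16.17/0.4375 = 36.9600 min.
Solving the cascade with C₁(0)=C₂(0)=0 gives C₂(t) = C_in[1 − (τ₁ e^(−t/τ₁) − τ₂ e^(−t/τ₂))/(τ₁ − τ₂)].
At t = 64.19: e^(−t/τ₁) = 0.0277810, e^(−t/τ₂) = 0.176093.
C₂ = 4.112·[1 − (17.9131·0.0277810 − 36.9600·0.176093)/(-19.0469)] = 4.112·0.684423 = 2.81435 g/L.

2.814 g/L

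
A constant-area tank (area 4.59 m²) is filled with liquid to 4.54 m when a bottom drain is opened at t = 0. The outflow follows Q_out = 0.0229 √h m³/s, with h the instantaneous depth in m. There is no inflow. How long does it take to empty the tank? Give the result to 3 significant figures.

854 s

A dh/dt = −Q_out = −0.0229 √h.
∫ h^(−1/2) dh = −(0.0229/A) ∫ dt, giving 2√h = 2√h₀ − (0.0229/A) t.
Tank is empty when √h = 0: t_empty = 2A√h₀/0.0229.
t_empty = 2·4.59·√4.54/0.0229 = 9.1800·2.1307/0.0229 = 854.15 s.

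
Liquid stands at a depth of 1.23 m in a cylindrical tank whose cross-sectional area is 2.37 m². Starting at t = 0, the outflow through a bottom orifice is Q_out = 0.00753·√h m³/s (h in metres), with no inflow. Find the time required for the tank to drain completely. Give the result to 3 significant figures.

Unsteady balance on liquid volume: A dh/dt = −0.00753 √h.
∫ h^(−1/2) dh = −(0.00753/A) ∫ dt, giving 2√h = 2√h₀ − (0.00753/A) t.
Tank is empty when √h = 0: t_empty = 2A√h₀/0.00753.
t_empty = 2·2.37·√1.23/0.00753 = 4.7400·1.1091/0.00753 = 698.13 s.

698 s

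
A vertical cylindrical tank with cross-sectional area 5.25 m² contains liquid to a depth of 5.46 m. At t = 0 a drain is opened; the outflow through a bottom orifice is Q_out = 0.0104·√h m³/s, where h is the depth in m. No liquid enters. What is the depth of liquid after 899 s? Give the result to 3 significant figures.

2.09 m

A dh/dt = −Q_out = −0.0104 √h.
∫ h^(−1/2) dh = −(0.0104/A) ∫ dt, giving 2√h = 2√h₀ − (0.0104/A) t.
√h = √5.46 − 0.0104·899/(2·5.25) = 2.3367 − 0.89044 = 1.4462.
h = 1.4462² = 2.0916 m.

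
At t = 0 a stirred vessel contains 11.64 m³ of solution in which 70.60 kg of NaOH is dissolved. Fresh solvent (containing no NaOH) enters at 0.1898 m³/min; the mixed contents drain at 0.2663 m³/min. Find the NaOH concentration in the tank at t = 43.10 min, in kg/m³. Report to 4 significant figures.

Let m(t) be the amount of NaOH. Volume: V(t) = V₀ + (Q_in − Q_out) t = 11.64 − 0.0765000 t; V(43.10) = 8.34285 m³.
No NaOH enters, so dm/dt = −Q_out · (m/V).
dm/m = −Q_out dt/(V₀ − 0.0765000 t); integrating gives ln(m/m₀) = −(Q_out/(Q_in−Q_out)) ln(V/V₀).
m = m₀ (V₀/V)^(Q_out/(Q_in−Q_out)) = 70.60 × (11.64/8.34285)^(-3.48105) = 22.1468 kg.
C = m/V = 22.1468/8.34285 = 2.65459 kg/m³.

2.655 kg/m³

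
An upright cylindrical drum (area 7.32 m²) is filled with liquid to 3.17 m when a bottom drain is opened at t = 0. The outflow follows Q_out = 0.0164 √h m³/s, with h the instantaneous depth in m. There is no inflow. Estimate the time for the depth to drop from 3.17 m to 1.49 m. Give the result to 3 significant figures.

Mass balance (ρ constant): A dh/dt = −0.0164 √h.
∫ h^(−1/2) dh = −(0.0164/A) ∫ dt, giving 2√h = 2√h₀ − (0.0164/A) t.
t = 2A(√h₀ − √h)/0.0164 = 2·7.32·(√3.17 − √1.49)/0.0164
  = 14.640 × (1.7804 − 1.2207) / 0.0164 = 499.72 s.

500 s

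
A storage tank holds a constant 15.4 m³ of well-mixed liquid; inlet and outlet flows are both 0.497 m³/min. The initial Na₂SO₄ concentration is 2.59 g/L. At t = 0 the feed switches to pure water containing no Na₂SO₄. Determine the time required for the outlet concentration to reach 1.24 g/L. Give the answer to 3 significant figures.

Species balance: V dC/dt = Q(C_in − C) ⇒ τ = V/Q = 30.986 min.
C(t) = C_in + (C₀ − C_in) e^(−t/τ). Set C = 1.24 and solve for t:
e^(−t/τ) = (C − C_in)/(C₀ − C_in) = (1.24 − 0)/(2.59 − 0) = 0.47876
t = −τ ln(…) = 30.986 × 0.73655 = 22.823 min.

22.8 min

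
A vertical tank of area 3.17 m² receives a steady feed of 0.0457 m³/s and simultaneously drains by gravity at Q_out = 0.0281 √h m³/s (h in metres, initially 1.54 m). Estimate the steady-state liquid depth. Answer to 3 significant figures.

2.64 m

Mass balance (ρ constant): A dh/dt = Q_in − 0.0281 √h. At steady state dh/dt = 0:
Q_in = 0.0281 √h_ss ⇒ √h_ss = 0.0457/0.0281 = 1.6263.
h_ss = 1.6263² = 2.6450 m. (Since h₀ = 1.54 m < h_ss, the level will rise toward this value.)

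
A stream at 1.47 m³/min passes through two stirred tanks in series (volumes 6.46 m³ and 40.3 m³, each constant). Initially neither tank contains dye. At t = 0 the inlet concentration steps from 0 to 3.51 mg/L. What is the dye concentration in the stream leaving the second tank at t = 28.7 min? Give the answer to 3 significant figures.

2.04 mg/L

Species balance on tank i: dCᵢ/dt = (Cᵢ₋₁ − Cᵢ)/τᵢ with τᵢ = Vᵢ/Q.
τ₁ = 6.46/1.47 = 4.3946 min; τ₂ = 40.3/1.47 = 27.415 min.
Solving the cascade with C₁(0)=C₂(0)=0 gives C₂(t) = C_in[1 − (τ₁ e^(−t/τ₁) − τ₂ e^(−t/τ₂))/(τ₁ − τ₂)].
At t = 28.7: e^(−t/τ₁) = 0.0014578, e^(−t/τ₂) = 0.35103.
C₂ = 3.51·[1 − (4.3946·0.0014578 − 27.415·0.35103)/(-23.020)] = 3.51·0.58223 = 2.0436 mg/L.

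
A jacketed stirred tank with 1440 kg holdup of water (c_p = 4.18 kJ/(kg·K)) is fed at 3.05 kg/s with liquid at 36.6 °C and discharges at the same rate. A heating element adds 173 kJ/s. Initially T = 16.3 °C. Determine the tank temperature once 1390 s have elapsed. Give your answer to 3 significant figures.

M c_p dT/dt = ṁ c_p (T_in − T) + Q̇.
τ = M/ṁ = 472.13 s; T_ss = T_in + Q̇/(ṁ c_p) = 36.6 + 173/(3.05·4.18) = 50.170 °C.
Integrating: T(t) = T_ss + (T₀ − T_ss) e^(−t/τ).
T(1390) = 50.170 + (-33.870)·e^(−1390/472.13) = 50.170 + (-33.870)·0.052650 = 48.386 °C.

48.4 °C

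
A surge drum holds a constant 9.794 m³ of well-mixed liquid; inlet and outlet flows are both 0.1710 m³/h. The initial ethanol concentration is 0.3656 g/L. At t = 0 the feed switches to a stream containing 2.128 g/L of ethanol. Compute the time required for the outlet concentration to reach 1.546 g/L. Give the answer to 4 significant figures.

63.46 h

Unsteady species balance (constant V, well mixed): V dC/dt = Q(C_in − C), so τ = V/Q = 57.2749 h.
C(t) = C_in + (C₀ − C_in) e^(−t/τ). Set C = 1.546 and solve for t:
e^(−t/τ) = (C − C_in)/(C₀ − C_in) = (1.546 − 2.128)/(0.3656 − 2.128) = 0.330232
t = −τ ln(…) = 57.2749 × 1.10796 = 63.4583 h.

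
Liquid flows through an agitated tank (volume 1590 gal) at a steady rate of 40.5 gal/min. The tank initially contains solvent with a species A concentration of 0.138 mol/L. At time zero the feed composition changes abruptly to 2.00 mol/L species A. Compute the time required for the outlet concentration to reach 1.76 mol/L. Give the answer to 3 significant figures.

Unsteady species balance (constant V, well mixed): V dC/dt = Q(C_in − C), so τ = V/Q = 39.259 min.
C(t) = C_in + (C₀ − C_in) e^(−t/τ). Set C = 1.76 and solve for t:
e^(−t/τ) = (C − C_in)/(C₀ − C_in) = (1.76 − 2.00)/(0.138 − 2.00) = 0.12889
t = −τ ln(…) = 39.259 × 2.0488 = 80.433 min.

80.4 min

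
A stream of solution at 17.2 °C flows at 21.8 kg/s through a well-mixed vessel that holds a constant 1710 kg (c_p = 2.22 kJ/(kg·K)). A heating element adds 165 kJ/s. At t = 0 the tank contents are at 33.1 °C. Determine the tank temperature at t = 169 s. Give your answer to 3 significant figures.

22.1 °C

Unsteady energy balance on the tank contents: M c_p dT/dt = ṁ c_p (T_in − T) + 165.
τ = M/ṁ = 78.440 s; T_ss = T_in + Q̇/(ṁ c_p) = 17.2 + 165/(21.8·2.22) = 20.609 °C.
T approaches T_ss exponentially: T(t) = T_ss + (T₀ − T_ss) e^(−t/τ).
T(169) = 20.609 + (12.491)·e^(−169/78.440) = 20.609 + (12.491)·0.11596 = 22.058 °C.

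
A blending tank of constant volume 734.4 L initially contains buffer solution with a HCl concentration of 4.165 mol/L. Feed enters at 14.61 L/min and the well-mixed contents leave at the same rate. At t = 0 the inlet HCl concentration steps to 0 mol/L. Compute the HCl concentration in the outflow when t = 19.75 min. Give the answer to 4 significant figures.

2.812 mol/L

Accumulation = in − out for the solute gives V dC/dt = Q(C_in − C).
Time constant τ = V/Q = 734.4/14.61 = 50.2669 min.
This is linear first-order; C(t) = C_in + (C₀ − C_in) e^(−t/τ).
C(19.75) = 0 + (4.165 − 0)·e^(−19.75/50.2669) = 0 + (4.16500)·0.675095 = 2.81177 mol/L.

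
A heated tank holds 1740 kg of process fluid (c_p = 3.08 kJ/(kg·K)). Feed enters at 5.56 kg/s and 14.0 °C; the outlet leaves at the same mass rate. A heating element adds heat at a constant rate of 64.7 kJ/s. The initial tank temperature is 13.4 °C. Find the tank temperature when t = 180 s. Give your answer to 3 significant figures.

First-law balance (no shaft work): M c_p dT/dt = ṁ c_p (T_in − T) + 64.7.
Rearrange: dT/dt = (T_ss − T)/τ with τ = M/ṁ = 312.95 s and T_ss = T_in + Q̇/(ṁ c_p) = 17.778 °C.
Integrating: T(t) = T_ss + (T₀ − T_ss) e^(−t/τ).
T(180) = 17.778 + (-4.3781)·e^(−180/312.95) = 17.778 + (-4.3781)·0.56261 = 15.315 °C.

15.3 °C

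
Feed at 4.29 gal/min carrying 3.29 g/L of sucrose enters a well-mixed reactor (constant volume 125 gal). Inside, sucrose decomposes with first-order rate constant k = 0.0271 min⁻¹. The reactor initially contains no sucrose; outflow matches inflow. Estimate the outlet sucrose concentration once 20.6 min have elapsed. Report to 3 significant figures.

1.32 g/L

V dC/dt = Q(C_in − C) − k V C.
This is linear with rate a = Q/V + k = 0.061420 min⁻¹.
C_ss = Q C_in/(Q + kV) = 1.8384 g/L; C(t) = C_ss + (C₀ − C_ss) e^(−a t).
C(20.6) = 1.8384 + (-1.8384)·e^(−0.061420·20.6) = 1.8384 + (-1.8384)·0.28217 = 1.3196 g/L.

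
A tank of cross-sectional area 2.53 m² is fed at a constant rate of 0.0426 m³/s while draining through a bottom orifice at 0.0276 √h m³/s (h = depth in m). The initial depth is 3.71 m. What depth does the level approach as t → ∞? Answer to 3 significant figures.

2.38 m

Level balance: A dh/dt = 0.0426 − 0.0276 √h. Setting dh/dt = 0:
Q_in = 0.0276 √h_ss ⇒ √h_ss = 0.0426/0.0276 = 1.5435.
h_ss = 1.5435² = 2.3823 m. (Since h₀ = 3.71 m > h_ss, the level will fall toward this value.)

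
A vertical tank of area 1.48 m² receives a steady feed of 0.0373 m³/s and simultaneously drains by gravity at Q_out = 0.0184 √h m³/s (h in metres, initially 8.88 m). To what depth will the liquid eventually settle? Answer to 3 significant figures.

4.11 m

Level balance: A dh/dt = 0.0373 − 0.0184 √h. Setting dh/dt = 0:
Q_in = 0.0184 √h_ss ⇒ √h_ss = 0.0373/0.0184 = 2.0272.
h_ss = 2.0272² = 4.1094 m. (Since h₀ = 8.88 m > h_ss, the level will fall toward this value.)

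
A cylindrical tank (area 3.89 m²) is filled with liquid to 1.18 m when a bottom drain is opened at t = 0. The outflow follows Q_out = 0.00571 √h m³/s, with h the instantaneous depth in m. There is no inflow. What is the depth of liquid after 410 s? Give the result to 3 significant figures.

0.617 m

With no inflow, A dh/dt = −0.00571 √h.
This is separable: 2 d(√h)/dt = −0.00571/A, so √h = √h₀ − (0.00571/(2A)) t.
√h = √1.18 − 0.00571·410/(2·3.89) = 1.0863 − 0.30091 = 0.78537.
h = 0.78537² = 0.61680 m.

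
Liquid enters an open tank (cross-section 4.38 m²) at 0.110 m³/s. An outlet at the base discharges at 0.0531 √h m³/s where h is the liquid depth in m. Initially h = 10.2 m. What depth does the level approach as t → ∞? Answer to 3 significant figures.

Level balance: A dh/dt = 0.110 − 0.0531 √h. Setting dh/dt = 0:
Q_in = 0.0531 √h_ss ⇒ √h_ss = 0.110/0.0531 = 2.0716.
h_ss = 2.0716² = 4.2914 m. (Since h₀ = 10.2 m > h_ss, the level will fall toward this value.)

4.29 m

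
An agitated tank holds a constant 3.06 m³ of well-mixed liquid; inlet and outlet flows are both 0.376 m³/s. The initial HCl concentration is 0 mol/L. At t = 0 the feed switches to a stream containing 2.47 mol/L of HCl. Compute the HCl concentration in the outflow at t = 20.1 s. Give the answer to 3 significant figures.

Accumulation = in − out for the solute gives V dC/dt = Q(C_in − C).
Rewrite as dC/dt + C/τ = C_in/τ, τ = V/Q = 8.1383 s.
Integrating: C(t) = C_in + (C₀ − C_in) e^(−t/τ).
C(20.1) = 2.47 + (0 − 2.47)·e^(−20.1/8.1383) = 2.47 + (-2.4700)·0.084601 = 2.2610 mol/L.

2.26 mol/L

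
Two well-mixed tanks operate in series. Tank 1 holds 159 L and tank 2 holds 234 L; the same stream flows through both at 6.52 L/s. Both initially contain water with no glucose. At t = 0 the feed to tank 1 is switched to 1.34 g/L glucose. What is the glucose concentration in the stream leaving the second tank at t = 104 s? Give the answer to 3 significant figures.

Time constants: τᵢ = Vᵢ/Q for each well-mixed tank.
τ₁ = 159/6.52 = 24.387 s; τ₂ = 234/6.52 = 35.890 s.
Solving the cascade with C₁(0)=C₂(0)=0 gives C₂(t) = C_in[1 − (τ₁ e^(−t/τ₁) − τ₂ e^(−t/τ₂))/(τ₁ − τ₂)].
At t = 104: e^(−t/τ₁) = 0.014057, e^(−t/τ₂) = 0.055146.
C₂ = 1.34·[1 − (24.387·0.014057 − 35.890·0.055146)/(-11.503)] = 1.34·0.85775 = 1.1494 g/L.

1.15 g/L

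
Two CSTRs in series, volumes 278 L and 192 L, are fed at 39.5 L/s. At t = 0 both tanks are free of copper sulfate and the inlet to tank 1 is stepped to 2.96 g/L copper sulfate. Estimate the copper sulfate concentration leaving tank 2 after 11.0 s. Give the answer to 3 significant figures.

Species balance on tank i: dCᵢ/dt = (Cᵢ₋₁ − Cᵢ)/τᵢ with τᵢ = Vᵢ/Q.
τ₁ = 278/39.5 = 7.0380 s; τ₂ = 192/39.5 = 4.8608 s.
Solving the cascade with C₁(0)=C₂(0)=0 gives C₂(t) = C_in[1 − (τ₁ e^(−t/τ₁) − τ₂ e^(−t/τ₂))/(τ₁ − τ₂)].
At t = 11.0: e^(−t/τ₁) = 0.20952, e^(−t/τ₂) = 0.10404.
C₂ = 2.96·[1 − (7.0380·0.20952 − 4.8608·0.10404)/(2.1772)] = 2.96·0.55499 = 1.6428 g/L.

1.64 g/L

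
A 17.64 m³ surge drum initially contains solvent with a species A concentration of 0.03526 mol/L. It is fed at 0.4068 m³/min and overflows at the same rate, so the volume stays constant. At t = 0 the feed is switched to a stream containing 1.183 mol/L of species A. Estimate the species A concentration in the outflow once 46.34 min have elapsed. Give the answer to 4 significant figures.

0.7888 mol/L

Accumulation = in − out for the solute gives V dC/dt = Q(C_in − C).
Time constant τ = V/Q = 17.64/0.4068 = 43.3628 min.
C approaches C_in exponentially: C(t) = C_in + (C₀ − C_in) e^(−t/τ).
C(46.34) = 1.183 + (0.03526 − 1.183)·e^(−46.34/43.3628) = 1.183 + (-1.14774)·0.343469 = 0.788786 mol/L.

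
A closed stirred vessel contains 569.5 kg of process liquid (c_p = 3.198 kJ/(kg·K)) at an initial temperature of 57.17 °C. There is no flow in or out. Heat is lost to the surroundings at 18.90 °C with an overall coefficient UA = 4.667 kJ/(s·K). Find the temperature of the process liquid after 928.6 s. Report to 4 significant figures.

M c_p dT/dt = −UA(T − T_amb).
dT/dt = (T_ss − T)/τ with T_ss = T_amb = 18.9000 °C, τ = M c_p/UA = 569.5·3.198/4.667 = 390.242 s.
T approaches T_ss exponentially: T(t) = T_ss + (T₀ − T_ss) e^(−t/τ).
T(928.6) = 18.9000 + (38.2700)·0.0925925 = 22.4435 °C.

22.44 °C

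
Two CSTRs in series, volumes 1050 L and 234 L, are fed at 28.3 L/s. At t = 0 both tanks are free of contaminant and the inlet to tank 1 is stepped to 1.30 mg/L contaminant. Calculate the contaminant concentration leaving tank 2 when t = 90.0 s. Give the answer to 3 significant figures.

Each tank obeys Vᵢ dCᵢ/dt = Q(Cᵢ₋₁ − Cᵢ), so τᵢ = Vᵢ/Q.
τ₁ = 1050/28.3 = 37.102 s; τ₂ = 234/28.3 = 8.2686 s.
Tank 1: C₁ = C_in(1 − e^(−t/τ₁)). Tank 2 (τ₁ ≠ τ₂): C₂ = C_in[1 − (τ₁ e^(−t/τ₁) − τ₂ e^(−t/τ₂))/(τ₁ − τ₂)].
At t = 90.0: e^(−t/τ₁) = 0.088415, e^(−t/τ₂) = 1.8744e-05.
C₂ = 1.30·[1 − (37.102·0.088415 − 8.2686·1.8744e-05)/(28.834)] = 1.30·0.88624 = 1.1521 mg/L.

1.15 mg/L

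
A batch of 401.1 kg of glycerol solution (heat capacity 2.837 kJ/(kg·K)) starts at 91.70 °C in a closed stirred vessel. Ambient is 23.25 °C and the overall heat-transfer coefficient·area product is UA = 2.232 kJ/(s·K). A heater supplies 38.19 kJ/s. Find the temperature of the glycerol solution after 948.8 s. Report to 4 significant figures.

Lumped-capacitance energy balance: M c_p dT/dt = UA(T_amb − T) + Q̇.
dT/dt = (T_ss − T)/τ with T_ss = T_amb + Q̇/UA = 23.25 + 38.19/2.232 = 40.3602 °C, τ = M c_p/UA = 401.1·2.837/2.232 = 509.821 s.
T approaches T_ss exponentially: T(t) = T_ss + (T₀ − T_ss) e^(−t/τ).
T(948.8) = 40.3602 + (51.3398)·0.155510 = 48.3441 °C.

48.34 °C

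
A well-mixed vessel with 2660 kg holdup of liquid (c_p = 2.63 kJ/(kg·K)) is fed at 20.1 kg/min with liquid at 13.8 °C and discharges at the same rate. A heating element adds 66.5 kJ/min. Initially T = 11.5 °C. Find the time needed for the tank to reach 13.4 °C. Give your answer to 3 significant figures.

101 min

First-law balance (no shaft work): M c_p dT/dt = ṁ c_p (T_in − T) + 66.5.
τ = M/ṁ = 132.34 min; T_ss = T_in + Q̇/(ṁ c_p) = 15.058 °C.
T(t) = T_ss + (T₀ − T_ss) e^(−t/τ). Set T = 13.4:
e^(−t/τ) = (13.4 − 15.058)/(11.5 − 15.058) = 0.46599
t = −132.34 · ln(0.46599) = 101.05 min.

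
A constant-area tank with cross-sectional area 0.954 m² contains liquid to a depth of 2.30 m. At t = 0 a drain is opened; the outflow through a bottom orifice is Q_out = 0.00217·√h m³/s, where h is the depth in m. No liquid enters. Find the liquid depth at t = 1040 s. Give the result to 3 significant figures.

A dh/dt = −Q_out = −0.00217 √h.
This is separable: 2 d(√h)/dt = −0.00217/A, so √h = √h₀ − (0.00217/(2A)) t.
√h = √2.30 − 0.00217·1040/(2·0.954) = 1.5166 − 1.1828 = 0.33377.
h = 0.33377² = 0.11140 m.

0.111 m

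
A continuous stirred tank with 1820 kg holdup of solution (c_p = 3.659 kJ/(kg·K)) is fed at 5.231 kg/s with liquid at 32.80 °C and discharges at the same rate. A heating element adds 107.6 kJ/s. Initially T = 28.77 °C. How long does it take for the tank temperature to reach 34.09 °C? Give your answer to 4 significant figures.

M c_p dT/dt = ṁ c_p (T_in − T) + Q̇.
τ = M/ṁ = 347.926 s; T_ss = T_in + Q̇/(ṁ c_p) = 38.4217 °C.
T(t) = T_ss + (T₀ − T_ss) e^(−t/τ). Set T = 34.09:
e^(−t/τ) = (34.09 − 38.4217)/(28.77 − 38.4217) = 0.448800
t = −347.926 · ln(0.448800) = 278.751 s.

278.8 s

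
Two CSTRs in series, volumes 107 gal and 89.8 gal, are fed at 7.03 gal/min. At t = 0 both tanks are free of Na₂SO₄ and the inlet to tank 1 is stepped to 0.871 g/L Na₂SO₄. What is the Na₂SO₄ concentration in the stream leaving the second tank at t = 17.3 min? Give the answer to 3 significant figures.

0.306 g/L

Species balance on tank i: dCᵢ/dt = (Cᵢ₋₁ − Cᵢ)/τᵢ with τᵢ = Vᵢ/Q.
τ₁ = 107/7.03 = 15.220 min; τ₂ = 89.8/7.03 = 12.774 min.
Solving the cascade with C₁(0)=C₂(0)=0 gives C₂(t) = C_in[1 − (τ₁ e^(−t/τ₁) − τ₂ e^(−t/τ₂))/(τ₁ − τ₂)].
At t = 17.3: e^(−t/τ₁) = 0.32090, e^(−t/τ₂) = 0.25812.
C₂ = 0.871·[1 − (15.220·0.32090 − 12.774·0.25812)/(2.4467)] = 0.871·0.35133 = 0.30601 g/L.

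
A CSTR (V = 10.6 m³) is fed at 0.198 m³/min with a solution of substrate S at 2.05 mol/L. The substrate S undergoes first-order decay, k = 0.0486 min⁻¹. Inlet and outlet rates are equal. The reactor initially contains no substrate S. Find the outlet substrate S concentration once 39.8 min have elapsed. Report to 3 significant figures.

0.530 mol/L

V dC/dt = Q(C_in − C) − k V C.
dC/dt = (Q/V) C_in − (Q/V + k) C; effective rate a = Q/V + k = 0.018679 + 0.0486 = 0.067279 min⁻¹.
C_ss = Q C_in/(Q + kV) = 0.56916 mol/L; C(t) = C_ss + (C₀ − C_ss) e^(−a t).
C(39.8) = 0.56916 + (-0.56916)·e^(−0.067279·39.8) = 0.56916 + (-0.56916)·0.068720 = 0.53004 mol/L.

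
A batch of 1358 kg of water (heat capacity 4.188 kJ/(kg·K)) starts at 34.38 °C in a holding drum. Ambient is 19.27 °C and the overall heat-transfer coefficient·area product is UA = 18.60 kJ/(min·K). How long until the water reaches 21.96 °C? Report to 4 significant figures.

527.7 min

Lumped-capacitance energy balance: M c_p dT/dt = UA(T_amb − T).
τ = M c_p/UA = 305.769 min; T_ss = T_amb = 19.2700 °C.
T(t) = T_ss + (T₀ − T_ss)e^(−t/τ); set T = 21.96:
t = −τ ln[(T − T_ss)/(T₀ − T_ss)] = −305.769 · ln(0.178028) = 527.701 min.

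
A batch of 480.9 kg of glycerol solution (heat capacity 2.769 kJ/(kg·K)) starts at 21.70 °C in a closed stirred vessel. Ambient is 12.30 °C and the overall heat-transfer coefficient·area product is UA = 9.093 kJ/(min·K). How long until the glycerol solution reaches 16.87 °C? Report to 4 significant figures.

First-law balance (no shaft work): M c_p dT/dt = −UA(T − T_amb).
τ = M c_p/UA = 146.444 min; T_ss = T_amb = 12.3000 °C.
T(t) = T_ss + (T₀ − T_ss)e^(−t/τ); set T = 16.87:
t = −τ ln[(T − T_ss)/(T₀ − T_ss)] = −146.444 · ln(0.486170) = 105.615 min.

105.6 min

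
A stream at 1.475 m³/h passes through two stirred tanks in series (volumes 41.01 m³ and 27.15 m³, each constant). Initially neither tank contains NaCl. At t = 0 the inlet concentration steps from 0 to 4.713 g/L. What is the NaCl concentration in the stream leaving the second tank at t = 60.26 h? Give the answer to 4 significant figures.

3.466 g/L

Species balance on tank i: dCᵢ/dt = (Cᵢ₋₁ − Cᵢ)/τᵢ with τᵢ = Vᵢ/Q.
τ₁ = 41.01/1.475 = 27.8034 h; τ₂ = 27.15/1.475 = 18.4068 h.
Tank 1: C₁ = C_in(1 − e^(−t/τ₁)). Tank 2 (τ₁ ≠ τ₂): C₂ = C_in[1 − (τ₁ e^(−t/τ₁) − τ₂ e^(−t/τ₂))/(τ₁ − τ₂)].
At t = 60.26: e^(−t/τ₁) = 0.114479, e^(−t/τ₂) = 0.0378625.
C₂ = 4.713·[1 − (27.8034·0.114479 − 18.4068·0.0378625)/(9.39661)] = 4.713·0.735438 = 3.46612 g/L.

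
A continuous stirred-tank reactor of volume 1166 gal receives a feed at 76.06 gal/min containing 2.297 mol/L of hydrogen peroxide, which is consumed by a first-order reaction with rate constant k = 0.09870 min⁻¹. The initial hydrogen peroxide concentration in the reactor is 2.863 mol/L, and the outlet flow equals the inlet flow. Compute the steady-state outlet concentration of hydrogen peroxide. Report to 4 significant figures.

0.9140 mol/L

V dC/dt = Q(C_in − C) − k V C.
Steady state (dC/dt = 0): C_ss = Q C_in/(Q + kV) = C_in/(1 + kV/Q).
C_ss = 76.06·2.297/(76.06 + 0.09870·1166) = 174.710/191.144 = 0.914021 mol/L.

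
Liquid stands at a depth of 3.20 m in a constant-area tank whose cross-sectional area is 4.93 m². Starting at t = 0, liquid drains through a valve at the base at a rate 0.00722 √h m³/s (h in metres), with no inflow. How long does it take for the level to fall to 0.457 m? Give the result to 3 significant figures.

Unsteady balance on liquid volume: A dh/dt = −0.00722 √h.
Separate and integrate: 2(√h − √h₀) = −(0.00722/A) t.
t = 2A(√h₀ − √h)/0.00722 = 2·4.93·(√3.20 − √0.457)/0.00722
  = 9.8600 × (1.7889 − 0.67602) / 0.00722 = 1519.7 s.

1520 s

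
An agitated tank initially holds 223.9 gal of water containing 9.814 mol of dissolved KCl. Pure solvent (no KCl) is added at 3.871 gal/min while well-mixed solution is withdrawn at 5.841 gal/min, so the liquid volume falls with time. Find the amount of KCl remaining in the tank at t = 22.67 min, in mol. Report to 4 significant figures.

Let m(t) be the amount of KCl. Volume: V(t) = V₀ + (Q_in − Q_out) t = 223.9 − 1.97000 t; V(22.67) = 179.240 gal.
Species balance (pure solvent in): dm/dt = −Q_out · m/V(t).
Separate: dm/m = −Q_out dt/V(t) ⇒ ln(m/m₀) = −(Q_out/(Q_in−Q_out)) ln(V/V₀).
m = m₀ (V₀/V)^(Q_out/(Q_in−Q_out)) = 9.814 × (223.9/179.240)^(-2.96497) = 5.07427 mol.

5.074 mol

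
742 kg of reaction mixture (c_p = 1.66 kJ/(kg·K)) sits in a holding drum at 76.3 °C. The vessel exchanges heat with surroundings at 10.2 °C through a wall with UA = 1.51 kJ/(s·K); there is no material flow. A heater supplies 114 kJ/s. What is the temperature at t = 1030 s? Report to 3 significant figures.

83.0 °C

Lumped-capacitance energy balance: M c_p dT/dt = UA(T_amb − T) + Q̇.
dT/dt = (T_ss − T)/τ with T_ss = T_amb + Q̇/UA = 10.2 + 114/1.51 = 85.697 °C, τ = M c_p/UA = 742·1.66/1.51 = 815.71 s.
Integrating: T(t) = T_ss + (T₀ − T_ss) e^(−t/τ).
T(1030) = 85.697 + (-9.3967)·0.28289 = 83.038 °C.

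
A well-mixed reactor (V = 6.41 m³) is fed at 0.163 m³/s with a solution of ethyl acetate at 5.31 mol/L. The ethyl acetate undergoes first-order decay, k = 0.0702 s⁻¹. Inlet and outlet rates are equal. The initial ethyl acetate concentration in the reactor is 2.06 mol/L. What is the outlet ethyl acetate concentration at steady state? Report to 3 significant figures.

1.41 mol/L

V dC/dt = Q(C_in − C) − k V C.
At steady state: 0 = Q C_in − (Q + kV) C_ss, so C_ss = Q C_in/(Q + kV).
C_ss = 0.163·5.31/(0.163 + 0.0702·6.41) = 0.86553/0.61298 = 1.4120 mol/L.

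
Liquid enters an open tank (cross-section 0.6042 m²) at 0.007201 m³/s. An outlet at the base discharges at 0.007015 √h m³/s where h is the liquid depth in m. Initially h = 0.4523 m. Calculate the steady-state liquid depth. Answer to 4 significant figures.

Volume balance on the tank: A dh/dt = Q_in − 0.007015 √h. At steady state dh/dt = 0:
Q_in = 0.007015 √h_ss ⇒ √h_ss = 0.007201/0.007015 = 1.02651.
h_ss = 1.02651² = 1.05373 m. (Since h₀ = 0.4523 m < h_ss, the level will rise toward this value.)

1.054 m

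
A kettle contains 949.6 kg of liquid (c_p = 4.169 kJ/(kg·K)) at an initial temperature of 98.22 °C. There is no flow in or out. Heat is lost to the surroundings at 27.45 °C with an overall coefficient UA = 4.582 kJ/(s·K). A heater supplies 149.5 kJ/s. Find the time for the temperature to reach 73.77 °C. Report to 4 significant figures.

M c_p dT/dt = −UA(T − T_amb) + Q̇.
τ = M c_p/UA = 864.008 s; T_ss = T_amb + Q̇/UA = 27.45 + 149.5/4.582 = 60.0777 °C.
T(t) = T_ss + (T₀ − T_ss)e^(−t/τ); set T = 73.77:
t = −τ ln[(T − T_ss)/(T₀ − T_ss)] = −864.008 · ln(0.358980) = 885.166 s.

885.2 s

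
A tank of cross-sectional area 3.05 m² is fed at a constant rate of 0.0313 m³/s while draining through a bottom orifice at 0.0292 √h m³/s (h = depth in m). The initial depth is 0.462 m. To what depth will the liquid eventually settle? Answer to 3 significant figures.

A dh/dt = Q_in − 0.0292 √h. Steady state requires inflow = outflow:
Q_in = 0.0292 √h_ss ⇒ √h_ss = 0.0313/0.0292 = 1.0719.
h_ss = 1.0719² = 1.1490 m. (Since h₀ = 0.462 m < h_ss, the level will rise toward this value.)

1.15 m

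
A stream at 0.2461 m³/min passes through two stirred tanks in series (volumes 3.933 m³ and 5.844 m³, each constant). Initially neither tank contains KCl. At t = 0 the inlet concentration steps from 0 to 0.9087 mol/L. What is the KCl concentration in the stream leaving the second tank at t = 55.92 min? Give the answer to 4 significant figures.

Species balance on tank i: dCᵢ/dt = (Cᵢ₋₁ − Cᵢ)/τᵢ with τᵢ = Vᵢ/Q.
τ₁ = 3.933/0.2461 = 15.9813 min; τ₂ = 5.844/0.2461 = 23.7464 min.
Tank 1: C₁ = C_in(1 − e^(−t/τ₁)). Tank 2 (τ₁ ≠ τ₂): C₂ = C_in[1 − (τ₁ e^(−t/τ₁) − τ₂ e^(−t/τ₂))/(τ₁ − τ₂)].
At t = 55.92: e^(−t/τ₁) = 0.0302249, e^(−t/τ₂) = 0.0949050.
C₂ = 0.9087·[1 − (15.9813·0.0302249 − 23.7464·0.0949050)/(-7.76514)] = 0.9087·0.771978 = 0.701496 mol/L.

0.7015 mol/L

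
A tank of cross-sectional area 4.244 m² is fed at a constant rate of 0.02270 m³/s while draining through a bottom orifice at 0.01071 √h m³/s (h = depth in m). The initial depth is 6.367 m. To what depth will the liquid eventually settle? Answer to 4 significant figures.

Mass balance (ρ constant): A dh/dt = Q_in − 0.01071 √h. At steady state dh/dt = 0:
Q_in = 0.01071 √h_ss ⇒ √h_ss = 0.02270/0.01071 = 2.11951.
h_ss = 2.11951² = 4.49234 m. (Since h₀ = 6.367 m > h_ss, the level will fall toward this value.)

4.492 m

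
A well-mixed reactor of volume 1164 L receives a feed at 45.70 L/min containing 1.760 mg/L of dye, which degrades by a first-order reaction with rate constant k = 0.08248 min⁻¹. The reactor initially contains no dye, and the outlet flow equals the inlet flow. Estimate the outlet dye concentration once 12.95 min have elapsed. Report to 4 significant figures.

V dC/dt = Q(C_in − C) − k V C.
This is linear with rate a = Q/V + k = 0.121741 min⁻¹.
C_ss = Q C_in/(Q + kV) = 0.567595 mg/L; C(t) = C_ss + (C₀ − C_ss) e^(−a t).
C(12.95) = 0.567595 + (-0.567595)·e^(−0.121741·12.95) = 0.567595 + (-0.567595)·0.206687 = 0.450280 mg/L.

0.4503 mg/L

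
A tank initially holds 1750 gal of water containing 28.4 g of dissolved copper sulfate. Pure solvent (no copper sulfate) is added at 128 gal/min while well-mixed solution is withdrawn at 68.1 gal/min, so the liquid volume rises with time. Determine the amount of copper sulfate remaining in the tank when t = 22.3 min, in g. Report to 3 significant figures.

Total volume: dV/dt = Q_in − Q_out = 59.900 gal/min, so V(t) = 1750 + 59.900 t and V(22.3) = 3085.8 gal.
No copper sulfate enters, so dm/dt = −Q_out · (m/V).
dm/m = −Q_out dt/(V₀ + 59.900 t); integrating gives ln(m/m₀) = −(Q_out/(Q_in−Q_out)) ln(V/V₀).
m = m₀ (V₀/V)^(Q_out/(Q_in−Q_out)) = 28.4 × (1750/3085.8)^(1.1369) = 14.903 g.

14.9 g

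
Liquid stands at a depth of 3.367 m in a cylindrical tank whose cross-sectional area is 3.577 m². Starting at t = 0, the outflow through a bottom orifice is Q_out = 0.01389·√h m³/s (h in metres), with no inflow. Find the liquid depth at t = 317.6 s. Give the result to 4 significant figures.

Accumulation of liquid (constant cross-section A): A dh/dt = −0.01389 √h.
Separate and integrate: 2(√h − √h₀) = −(0.01389/A) t.
√h = √3.367 − 0.01389·317.6/(2·3.577) = 1.83494 − 0.616643 = 1.21830.
h = 1.21830² = 1.48424 m.

1.484 m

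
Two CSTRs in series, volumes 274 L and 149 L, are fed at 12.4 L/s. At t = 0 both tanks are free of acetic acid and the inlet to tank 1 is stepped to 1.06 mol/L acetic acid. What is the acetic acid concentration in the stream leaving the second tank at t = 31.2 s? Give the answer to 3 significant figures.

Species balance on tank i: dCᵢ/dt = (Cᵢ₋₁ − Cᵢ)/τᵢ with τᵢ = Vᵢ/Q.
τ₁ = 274/12.4 = 22.097 s; τ₂ = 149/12.4 = 12.016 s.
Tank 1: C₁ = C_in(1 − e^(−t/τ₁)). Tank 2 (τ₁ ≠ τ₂): C₂ = C_in[1 − (τ₁ e^(−t/τ₁) − τ₂ e^(−t/τ₂))/(τ₁ − τ₂)].
At t = 31.2: e^(−t/τ₁) = 0.24366, e^(−t/τ₂) = 0.074533.
C₂ = 1.06·[1 − (22.097·0.24366 − 12.016·0.074533)/(10.081)] = 1.06·0.55474 = 0.58802 mol/L.

0.588 mol/L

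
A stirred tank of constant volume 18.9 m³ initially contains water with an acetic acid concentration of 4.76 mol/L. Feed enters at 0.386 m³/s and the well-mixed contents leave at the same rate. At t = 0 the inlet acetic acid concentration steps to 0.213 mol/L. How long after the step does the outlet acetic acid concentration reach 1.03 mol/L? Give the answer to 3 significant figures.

Mass balance on the solute (V constant): V dC/dt = Q(C_in − C), so τ = V/Q = 48.964 s.
C(t) = C_in + (C₀ − C_in) e^(−t/τ). Set C = 1.03 and solve for t:
e^(−t/τ) = (C − C_in)/(C₀ − C_in) = (1.03 − 0.213)/(4.76 − 0.213) = 0.17968
t = −τ ln(…) = 48.964 × 1.7166 = 84.050 s.

84.1 s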